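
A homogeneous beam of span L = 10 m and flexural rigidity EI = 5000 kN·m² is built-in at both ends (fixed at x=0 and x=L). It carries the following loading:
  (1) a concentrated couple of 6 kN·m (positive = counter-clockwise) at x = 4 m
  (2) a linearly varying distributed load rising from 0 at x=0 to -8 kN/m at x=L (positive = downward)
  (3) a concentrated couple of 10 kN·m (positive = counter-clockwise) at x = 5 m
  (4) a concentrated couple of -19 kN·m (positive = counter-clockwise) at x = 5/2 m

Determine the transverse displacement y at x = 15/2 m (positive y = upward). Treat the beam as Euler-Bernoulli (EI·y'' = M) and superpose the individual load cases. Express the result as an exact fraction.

y(15/2) = 3027/256000 m

Load 1 — applied couple M₀=6 kN·m at a=4 m (b=L-a=6):
  y_1 = (R_Ax³/6 - M_Ax²/2 - M₀(x-a)²/2)/EI  [x>a] with R_A=108/125, M_A=18/25 = ((108/125)·(15/2)³/6 - (18/25)·(15/2)²/2 - 6·((15/2)-4)²/2)/5000 = 3/4000 m
Load 2 — triangular load w₀=-8 kN/m (0→w₀ over full span):
  y_2 = -w₀x²(L-x)²(x+2L)/(120LEI) = -(-8)·(15/2)²·(10-(15/2))²·((15/2)+2·10)/(120·10·5000) = 33/2560 m
Load 3 — applied couple M₀=10 kN·m at a=5 m (b=L-a=5):
  y_3 = (R_Ax³/6 - M_Ax²/2 - M₀(x-a)²/2)/EI  [x>a] with R_A=3/2, M_A=5/2 = ((3/2)·(15/2)³/6 - (5/2)·(15/2)²/2 - 10·((15/2)-5)²/2)/5000 = 1/1280 m
Load 4 — applied couple M₀=-19 kN·m at a=5/2 m (b=L-a=15/2):
  y_4 = (R_Ax³/6 - M_Ax²/2 - M₀(x-a)²/2)/EI  [x>a] with R_A=-171/80, M_A=57/16 = ((-171/80)·(15/2)³/6 - (57/16)·(15/2)²/2 - (-19)·((15/2)-(5/2))²/2)/5000 = -133/51200 m
Superposition: y = Σ y_i = 3027/256000 m ≈ 0.011824 m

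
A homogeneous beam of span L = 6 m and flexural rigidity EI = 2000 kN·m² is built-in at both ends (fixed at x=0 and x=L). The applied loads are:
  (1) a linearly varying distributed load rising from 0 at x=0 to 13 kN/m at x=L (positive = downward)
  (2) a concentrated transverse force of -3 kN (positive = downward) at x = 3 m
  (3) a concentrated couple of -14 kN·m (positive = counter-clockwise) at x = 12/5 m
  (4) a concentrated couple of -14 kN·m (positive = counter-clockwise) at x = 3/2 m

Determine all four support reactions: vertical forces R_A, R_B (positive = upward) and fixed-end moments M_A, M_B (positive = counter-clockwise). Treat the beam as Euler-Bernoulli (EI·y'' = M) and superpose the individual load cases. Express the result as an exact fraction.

R_A = 843/200 kN, M_A = 2859/200 kN·m, R_B = 6357/200 kN, M_B = -6001/200 kN·m

Load 1 — triangular load w₀=13 kN/m (0→w₀ over full span):
  R_A = 3w₀L/20 = 3·13·6/20 = 117/10 kN
  M_A = w₀L²/30 = 13·6²/30 = 78/5 kN·m
  R_B = 7w₀L/20 = 7·13·6/20 = 273/10 kN
  M_B = -w₀L²/20 = -13·6²/20 = -117/5 kN·m
Load 2 — point force P=-3 kN at a=3 m (b=L-a=3):
  R_A = Pb²(3a+b)/L³ = (-3)·3²·(3·3+3)/6³ = -3/2 kN
  M_A = Pab²/L² = (-3)·3·3²/6² = -9/4 kN·m
  R_B = Pa²(a+3b)/L³ = (-3)·3²·(3+3·3)/6³ = -3/2 kN
  M_B = -Pa²b/L² = -(-3)·3²·3/6² = 9/4 kN·m
Load 3 — applied couple M₀=-14 kN·m at a=12/5 m (b=L-a=18/5):
  R_A = 6M₀ab/L³ = 6·(-14)·(12/5)·(18/5)/6³ = -84/25 kN
  M_A = M₀b(2a-b)/L² = (-14)·(18/5)·(2·(12/5)-(18/5))/6² = -42/25 kN·m
  R_B = -6M₀ab/L³ = -6·(-14)·(12/5)·(18/5)/6³ = 84/25 kN
  M_B = M₀a(2b-a)/L² = (-14)·(12/5)·(2·(18/5)-(12/5))/6² = -112/25 kN·m
Load 4 — applied couple M₀=-14 kN·m at a=3/2 m (b=L-a=9/2):
  R_A = 6M₀ab/L³ = 6·(-14)·(3/2)·(9/2)/6³ = -21/8 kN
  M_A = M₀b(2a-b)/L² = (-14)·(9/2)·(2·(3/2)-(9/2))/6² = 21/8 kN·m
  R_B = -6M₀ab/L³ = -6·(-14)·(3/2)·(9/2)/6³ = 21/8 kN
  M_B = M₀a(2b-a)/L² = (-14)·(3/2)·(2·(9/2)-(3/2))/6² = -35/8 kN·m
Superposition: R_A = 843/200 kN, M_A = 2859/200 kN·m, R_B = 6357/200 kN, M_B = -6001/200 kN·m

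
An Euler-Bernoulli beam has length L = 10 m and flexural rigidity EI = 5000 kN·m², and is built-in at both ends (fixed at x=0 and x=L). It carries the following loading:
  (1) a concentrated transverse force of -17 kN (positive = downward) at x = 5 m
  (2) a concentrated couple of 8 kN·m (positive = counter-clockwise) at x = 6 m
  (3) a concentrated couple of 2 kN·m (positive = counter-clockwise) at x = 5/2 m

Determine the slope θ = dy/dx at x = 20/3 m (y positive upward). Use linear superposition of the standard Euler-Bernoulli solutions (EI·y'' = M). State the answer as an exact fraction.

θ(20/3) = -239/56250 rad

Load 1 — point force P=-17 kN at a=5 m (b=L-a=5):
  θ_1 = Pa²(L-x)(2bL-(3b+a)(L-x))/(2L³EI)  [x>a] = (-17)·5²·(10-(20/3))·(2·5·10-(3·5+5)·(10-(20/3)))/(2·10³·5000) = -17/3600 rad
Load 2 — applied couple M₀=8 kN·m at a=6 m (b=L-a=4):
  θ_2 = (R_Ax²/2 - M_Ax - M₀(x-a))/EI  [x>a] with R_A=144/125, M_A=64/25 = ((144/125)·(20/3)²/2 - (64/25)·(20/3) - 8·((20/3)-6))/5000 = 2/3125 rad
Load 3 — applied couple M₀=2 kN·m at a=5/2 m (b=L-a=15/2):
  θ_3 = (R_Ax²/2 - M_Ax - M₀(x-a))/EI  [x>a] with R_A=9/40, M_A=-3/8 = ((9/40)·(20/3)²/2 - (-3/8)·(20/3) - 2·((20/3)-(5/2)))/5000 = -1/6000 rad
Superposition: θ = Σ θ_i = -239/56250 rad ≈ -0.004249 rad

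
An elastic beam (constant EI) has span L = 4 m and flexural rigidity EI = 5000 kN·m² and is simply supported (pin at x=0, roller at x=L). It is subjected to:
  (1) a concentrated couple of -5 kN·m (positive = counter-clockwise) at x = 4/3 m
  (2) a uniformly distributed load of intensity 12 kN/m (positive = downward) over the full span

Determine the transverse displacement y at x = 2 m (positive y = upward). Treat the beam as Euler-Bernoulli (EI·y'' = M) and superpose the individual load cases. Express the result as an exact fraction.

y(2) = -77/9000 m

Load 1 — applied couple M₀=-5 kN·m at a=4/3 m (b=L-a=8/3):
  y_1 = (M₀x³/(6L)-M₀(x-a)²/2+C₁x)/EI  [x>a] with C₁=M₀(3b²-L²)/(6L)=-10/9 = ((-5)·2³/(6·4)-(-5)·(2-(4/3))²/2+(-10/9)·2)/5000 = -1/1800 m
Load 2 — uniform load w=12 kN/m over full span:
  y_2 = -wx(L³-2Lx²+x³)/(24EI) = -12·2·(4³-2·4·2²+2³)/(24·5000) = -1/125 m
Superposition: y = Σ y_i = -77/9000 m ≈ -0.008556 m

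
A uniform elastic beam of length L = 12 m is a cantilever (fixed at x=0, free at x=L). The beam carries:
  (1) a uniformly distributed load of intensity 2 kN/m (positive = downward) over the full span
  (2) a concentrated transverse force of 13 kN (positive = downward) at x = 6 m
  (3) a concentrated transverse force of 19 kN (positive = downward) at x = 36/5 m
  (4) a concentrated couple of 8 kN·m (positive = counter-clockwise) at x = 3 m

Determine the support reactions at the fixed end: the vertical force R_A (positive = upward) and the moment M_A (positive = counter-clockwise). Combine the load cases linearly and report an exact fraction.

R_A = 56 kN, M_A = 1754/5 kN·m

Load 1 — uniform load w=2 kN/m over full span:
  R_A = wL = 2·12 = 24 kN
  M_A = wL²/2 = 2·12²/2 = 144 kN·m
Load 2 — point force P=13 kN at a=6 m (b=L-a=6):
  R_A = P = 13 kN
  M_A = Pa = 13·6 = 78 kN·m
Load 3 — point force P=19 kN at a=36/5 m (b=L-a=24/5):
  R_A = P = 19 kN
  M_A = Pa = 19·(36/5) = 684/5 kN·m
Load 4 — applied couple M₀=8 kN·m at a=3 m (b=L-a=9):
  R_A = 0 kN
  M_A = -M₀ = -8 kN·m
Superposition: R_A = 56 kN, M_A = 1754/5 kN·m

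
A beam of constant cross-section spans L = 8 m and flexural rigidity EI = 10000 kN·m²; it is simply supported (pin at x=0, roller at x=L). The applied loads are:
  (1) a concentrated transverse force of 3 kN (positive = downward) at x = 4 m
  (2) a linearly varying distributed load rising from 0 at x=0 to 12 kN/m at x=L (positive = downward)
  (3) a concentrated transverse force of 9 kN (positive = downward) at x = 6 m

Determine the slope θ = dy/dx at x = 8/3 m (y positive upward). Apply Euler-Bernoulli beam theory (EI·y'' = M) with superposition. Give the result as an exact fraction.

θ(8/3) = -70393/8100000 rad

Load 1 — point force P=3 kN at a=4 m (b=L-a=4):
  θ_1 = -Pb(L²-b²-3x²)/(6LEI)  [x≤a] = -3·4·(8²-4²-3·(8/3)²)/(6·8·10000) = -1/1500 rad
Load 2 — triangular load w₀=12 kN/m (0→w₀ over full span):
  θ_2 = -w₀(7L⁴-30L²x²+15x⁴)/(360LEI) = -12·(7·8⁴-30·8²·(8/3)²+15·(8/3)⁴)/(360·8·10000) = -1664/253125 rad
Load 3 — point force P=9 kN at a=6 m (b=L-a=2):
  θ_3 = -Pb(L²-b²-3x²)/(6LEI)  [x≤a] = -9·2·(8²-2²-3·(8/3)²)/(6·8·10000) = -29/20000 rad
Superposition: θ = Σ θ_i = -70393/8100000 rad ≈ -0.008690 rad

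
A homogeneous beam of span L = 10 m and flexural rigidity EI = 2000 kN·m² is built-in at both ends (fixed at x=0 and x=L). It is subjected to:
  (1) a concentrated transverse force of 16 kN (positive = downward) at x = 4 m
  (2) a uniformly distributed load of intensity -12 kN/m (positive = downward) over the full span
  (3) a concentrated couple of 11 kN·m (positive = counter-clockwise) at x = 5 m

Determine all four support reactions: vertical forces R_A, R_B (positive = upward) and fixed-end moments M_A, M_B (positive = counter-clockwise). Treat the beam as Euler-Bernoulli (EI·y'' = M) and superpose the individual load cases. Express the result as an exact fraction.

Load 1 — point force P=16 kN at a=4 m (b=L-a=6):
  R_A = Pb²(3a+b)/L³ = 16·6²·(3·4+6)/10³ = 1296/125 kN
  M_A = Pab²/L² = 16·4·6²/10² = 576/25 kN·m
  R_B = Pa²(a+3b)/L³ = 16·4²·(4+3·6)/10³ = 704/125 kN
  M_B = -Pa²b/L² = -16·4²·6/10² = -384/25 kN·m
Load 2 — uniform load w=-12 kN/m over full span:
  R_A = wL/2 = (-12)·10/2 = -60 kN
  M_A = wL²/12 = (-12)·10²/12 = -100 kN·m
  R_B = wL/2 = (-12)·10/2 = -60 kN
  M_B = -wL²/12 = -(-12)·10²/12 = 100 kN·m
Load 3 — applied couple M₀=11 kN·m at a=5 m (b=L-a=5):
  R_A = 6M₀ab/L³ = 6·11·5·5/10³ = 33/20 kN
  M_A = M₀b(2a-b)/L² = 11·5·(2·5-5)/10² = 11/4 kN·m
  R_B = -6M₀ab/L³ = -6·11·5·5/10³ = -33/20 kN
  M_B = M₀a(2b-a)/L² = 11·5·(2·5-5)/10² = 11/4 kN·m
Superposition: R_A = -23991/500 kN, M_A = -7421/100 kN·m, R_B = -28009/500 kN, M_B = 8739/100 kN·m

R_A = -23991/500 kN, M_A = -7421/100 kN·m, R_B = -28009/500 kN, M_B = 8739/100 kN·m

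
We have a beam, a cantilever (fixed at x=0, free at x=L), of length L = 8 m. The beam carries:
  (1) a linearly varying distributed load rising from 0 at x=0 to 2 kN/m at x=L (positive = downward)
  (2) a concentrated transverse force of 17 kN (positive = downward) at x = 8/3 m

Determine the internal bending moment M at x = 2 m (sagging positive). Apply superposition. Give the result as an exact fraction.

M(2) = -115/3 kN·m

Load 1 — triangular load w₀=2 kN/m (0→w₀ over full span):
  M_1 = w₀Lx/2 - w₀L²/3 - w₀x³/(6L) = 2·8·2/2 - 2·8²/3 - 2·2³/(6·8) = -27 kN·m
Load 2 — point force P=17 kN at a=8/3 m (b=L-a=16/3):
  M_2 = -P(a-x)  [x≤a] = -17·((8/3)-2) = -34/3 kN·m
Superposition: M = Σ M_i = -115/3 kN·m ≈ -38.333333 kN·m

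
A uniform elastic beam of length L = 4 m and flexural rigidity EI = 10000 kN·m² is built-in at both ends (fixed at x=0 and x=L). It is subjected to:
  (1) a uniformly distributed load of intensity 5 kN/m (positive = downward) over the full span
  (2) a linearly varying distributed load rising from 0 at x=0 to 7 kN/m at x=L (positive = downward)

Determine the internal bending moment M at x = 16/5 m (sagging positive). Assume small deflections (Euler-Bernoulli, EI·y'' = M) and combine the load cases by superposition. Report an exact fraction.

M(16/5) = -44/375 kN·m

Load 1 — uniform load w=5 kN/m over full span:
  M_1 = wLx/2 - wL²/12 - wx²/2 = 5·4·(16/5)/2 - 5·4²/12 - 5·(16/5)²/2 = -4/15 kN·m
Load 2 — triangular load w₀=7 kN/m (0→w₀ over full span):
  M_2 = 3w₀Lx/20 - w₀L²/30 - w₀x³/(6L) = 3·7·4·(16/5)/20 - 7·4²/30 - 7·(16/5)³/(6·4) = 56/375 kN·m
Superposition: M = Σ M_i = -44/375 kN·m ≈ -0.117333 kN·m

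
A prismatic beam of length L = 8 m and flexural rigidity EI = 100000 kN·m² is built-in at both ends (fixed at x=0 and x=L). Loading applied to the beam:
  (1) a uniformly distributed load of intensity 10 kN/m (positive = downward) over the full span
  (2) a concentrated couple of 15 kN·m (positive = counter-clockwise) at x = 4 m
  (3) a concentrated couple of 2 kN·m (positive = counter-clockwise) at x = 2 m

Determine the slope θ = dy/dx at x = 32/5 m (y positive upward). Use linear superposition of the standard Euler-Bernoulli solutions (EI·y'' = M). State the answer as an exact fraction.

Load 1 — uniform load w=10 kN/m over full span:
  θ_1 = -wx(L-x)(L-2x)/(12EI) = -10·(32/5)·(8-(32/5))·(8-2·(32/5))/(12·100000) = 32/78125 rad
Load 2 — applied couple M₀=15 kN·m at a=4 m (b=L-a=4):
  θ_2 = (R_Ax²/2 - M_Ax - M₀(x-a))/EI  [x>a] with R_A=45/16, M_A=15/4 = ((45/16)·(32/5)²/2 - (15/4)·(32/5) - 15·((32/5)-4))/100000 = -3/125000 rad
Load 3 — applied couple M₀=2 kN·m at a=2 m (b=L-a=6):
  θ_3 = (R_Ax²/2 - M_Ax - M₀(x-a))/EI  [x>a] with R_A=9/32, M_A=-3/8 = ((9/32)·(32/5)²/2 - (-3/8)·(32/5) - 2·((32/5)-2))/100000 = -1/156250 rad
Superposition: θ = Σ θ_i = 237/625000 rad ≈ 0.000379 rad

θ(32/5) = 237/625000 rad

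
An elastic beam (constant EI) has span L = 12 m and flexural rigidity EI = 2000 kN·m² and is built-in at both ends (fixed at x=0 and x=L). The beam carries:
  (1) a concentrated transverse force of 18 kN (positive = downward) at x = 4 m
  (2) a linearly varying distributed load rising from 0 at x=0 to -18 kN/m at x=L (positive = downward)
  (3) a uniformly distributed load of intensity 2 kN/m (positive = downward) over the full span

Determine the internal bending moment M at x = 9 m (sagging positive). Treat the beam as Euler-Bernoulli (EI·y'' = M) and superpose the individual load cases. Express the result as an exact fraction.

Load 1 — point force P=18 kN at a=4 m (b=L-a=8):
  M_1 = Pa²(a+3b)(L-x)/L³ - Pa²b/L²  [x>a] = 18·4²·(4+3·8)·(12-9)/12³ - 18·4²·8/12² = -2 kN·m
Load 2 — triangular load w₀=-18 kN/m (0→w₀ over full span):
  M_2 = 3w₀Lx/20 - w₀L²/30 - w₀x³/(6L) = 3·(-18)·12·9/20 - (-18)·12²/30 - (-18)·9³/(6·12) = -459/20 kN·m
Load 3 — uniform load w=2 kN/m over full span:
  M_3 = wLx/2 - wL²/12 - wx²/2 = 2·12·9/2 - 2·12²/12 - 2·9²/2 = 3 kN·m
Superposition: M = Σ M_i = -439/20 kN·m ≈ -21.950000 kN·m

M(9) = -439/20 kN·m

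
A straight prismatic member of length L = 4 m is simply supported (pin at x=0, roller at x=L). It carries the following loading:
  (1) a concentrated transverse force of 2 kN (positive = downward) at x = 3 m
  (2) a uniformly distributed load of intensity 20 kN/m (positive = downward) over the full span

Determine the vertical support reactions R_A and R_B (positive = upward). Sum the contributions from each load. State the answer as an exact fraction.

R_A = 81/2 kN, R_B = 83/2 kN

Load 1 — point force P=2 kN at a=3 m (b=L-a=1):
  R_A = Pb/L = 2·1/4 = 1/2 kN
  R_B = Pa/L = 2·3/4 = 3/2 kN
Load 2 — uniform load w=20 kN/m over full span:
  R_A = wL/2 = 20·4/2 = 40 kN
  R_B = wL/2 = 20·4/2 = 40 kN
Superposition: R_A = 81/2 kN, R_B = 83/2 kN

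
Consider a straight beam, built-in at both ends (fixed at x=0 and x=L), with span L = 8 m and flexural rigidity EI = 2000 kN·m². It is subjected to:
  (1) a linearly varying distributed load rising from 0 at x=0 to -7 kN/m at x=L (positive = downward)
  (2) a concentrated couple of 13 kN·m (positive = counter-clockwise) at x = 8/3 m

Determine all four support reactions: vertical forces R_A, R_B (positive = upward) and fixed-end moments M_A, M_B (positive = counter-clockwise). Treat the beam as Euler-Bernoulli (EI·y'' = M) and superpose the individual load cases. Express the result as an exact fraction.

Load 1 — triangular load w₀=-7 kN/m (0→w₀ over full span):
  R_A = 3w₀L/20 = 3·(-7)·8/20 = -42/5 kN
  M_A = w₀L²/30 = (-7)·8²/30 = -224/15 kN·m
  R_B = 7w₀L/20 = 7·(-7)·8/20 = -98/5 kN
  M_B = -w₀L²/20 = -(-7)·8²/20 = 112/5 kN·m
Load 2 — applied couple M₀=13 kN·m at a=8/3 m (b=L-a=16/3):
  R_A = 6M₀ab/L³ = 6·13·(8/3)·(16/3)/8³ = 13/6 kN
  M_A = M₀b(2a-b)/L² = 13·(16/3)·(2·(8/3)-(16/3))/8² = 0 kN·m
  R_B = -6M₀ab/L³ = -6·13·(8/3)·(16/3)/8³ = -13/6 kN
  M_B = M₀a(2b-a)/L² = 13·(8/3)·(2·(16/3)-(8/3))/8² = 13/3 kN·m
Superposition: R_A = -187/30 kN, M_A = -224/15 kN·m, R_B = -653/30 kN, M_B = 401/15 kN·m

R_A = -187/30 kN, M_A = -224/15 kN·m, R_B = -653/30 kN, M_B = 401/15 kN·m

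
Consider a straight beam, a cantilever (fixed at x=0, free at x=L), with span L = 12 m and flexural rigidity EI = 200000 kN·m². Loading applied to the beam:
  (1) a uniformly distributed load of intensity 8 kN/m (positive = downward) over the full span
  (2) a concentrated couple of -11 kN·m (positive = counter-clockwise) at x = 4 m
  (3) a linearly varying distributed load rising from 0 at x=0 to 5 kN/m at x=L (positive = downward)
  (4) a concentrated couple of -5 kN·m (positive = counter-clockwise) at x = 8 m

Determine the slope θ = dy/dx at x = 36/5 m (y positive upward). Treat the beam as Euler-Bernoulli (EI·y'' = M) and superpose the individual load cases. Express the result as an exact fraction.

Load 1 — uniform load w=8 kN/m over full span:
  θ_1 = -wx(x²-3Lx+3L²)/(6EI) = -8·(36/5)·((36/5)²-3·12·(36/5)+3·12²)/(6·200000) = -4212/390625 rad
Load 2 — applied couple M₀=-11 kN·m at a=4 m (b=L-a=8):
  θ_2 = M₀a/EI  [x>a] = (-11)·4/200000 = -11/50000 rad
Load 3 — triangular load w₀=5 kN/m (0→w₀ over full span):
  θ_3 = (w₀Lx²/4-w₀L²x/3-w₀x⁴/(24L))/EI = (5·12·(36/5)²/4-5·12²·(36/5)/3-5·(36/5)⁴/(24·12))/200000 = -15579/3125000 rad
Load 4 — applied couple M₀=-5 kN·m at a=8 m (b=L-a=4):
  θ_4 = M₀x/EI  [x≤a] = (-5)·(36/5)/200000 = -9/50000 rad
Superposition: θ = Σ θ_i = -2021/125000 rad ≈ -0.016168 rad

θ(36/5) = -2021/125000 rad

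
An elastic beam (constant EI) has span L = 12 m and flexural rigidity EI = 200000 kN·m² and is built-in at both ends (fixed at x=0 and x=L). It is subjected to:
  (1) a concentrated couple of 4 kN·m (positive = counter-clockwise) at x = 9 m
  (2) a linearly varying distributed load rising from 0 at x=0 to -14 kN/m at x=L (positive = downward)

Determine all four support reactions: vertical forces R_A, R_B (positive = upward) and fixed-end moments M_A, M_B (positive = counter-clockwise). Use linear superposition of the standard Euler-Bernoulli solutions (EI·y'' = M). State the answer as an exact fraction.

Load 1 — applied couple M₀=4 kN·m at a=9 m (b=L-a=3):
  R_A = 6M₀ab/L³ = 6·4·9·3/12³ = 3/8 kN
  M_A = M₀b(2a-b)/L² = 4·3·(2·9-3)/12² = 5/4 kN·m
  R_B = -6M₀ab/L³ = -6·4·9·3/12³ = -3/8 kN
  M_B = M₀a(2b-a)/L² = 4·9·(2·3-9)/12² = -3/4 kN·m
Load 2 — triangular load w₀=-14 kN/m (0→w₀ over full span):
  R_A = 3w₀L/20 = 3·(-14)·12/20 = -126/5 kN
  M_A = w₀L²/30 = (-14)·12²/30 = -336/5 kN·m
  R_B = 7w₀L/20 = 7·(-14)·12/20 = -294/5 kN
  M_B = -w₀L²/20 = -(-14)·12²/20 = 504/5 kN·m
Superposition: R_A = -993/40 kN, M_A = -1319/20 kN·m, R_B = -2367/40 kN, M_B = 2001/20 kN·m

R_A = -993/40 kN, M_A = -1319/20 kN·m, R_B = -2367/40 kN, M_B = 2001/20 kN·m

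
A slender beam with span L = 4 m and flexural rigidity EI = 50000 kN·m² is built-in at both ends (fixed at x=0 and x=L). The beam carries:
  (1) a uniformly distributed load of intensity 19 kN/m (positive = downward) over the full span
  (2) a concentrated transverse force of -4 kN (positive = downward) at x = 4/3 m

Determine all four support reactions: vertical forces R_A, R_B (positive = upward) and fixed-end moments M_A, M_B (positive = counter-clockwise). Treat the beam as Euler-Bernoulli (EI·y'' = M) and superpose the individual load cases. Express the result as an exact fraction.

Load 1 — uniform load w=19 kN/m over full span:
  R_A = wL/2 = 19·4/2 = 38 kN
  M_A = wL²/12 = 19·4²/12 = 76/3 kN·m
  R_B = wL/2 = 19·4/2 = 38 kN
  M_B = -wL²/12 = -19·4²/12 = -76/3 kN·m
Load 2 — point force P=-4 kN at a=4/3 m (b=L-a=8/3):
  R_A = Pb²(3a+b)/L³ = (-4)·(8/3)²·(3·(4/3)+(8/3))/4³ = -80/27 kN
  M_A = Pab²/L² = (-4)·(4/3)·(8/3)²/4² = -64/27 kN·m
  R_B = Pa²(a+3b)/L³ = (-4)·(4/3)²·((4/3)+3·(8/3))/4³ = -28/27 kN
  M_B = -Pa²b/L² = -(-4)·(4/3)²·(8/3)/4² = 32/27 kN·m
Superposition: R_A = 946/27 kN, M_A = 620/27 kN·m, R_B = 998/27 kN, M_B = -652/27 kN·m

R_A = 946/27 kN, M_A = 620/27 kN·m, R_B = 998/27 kN, M_B = -652/27 kN·m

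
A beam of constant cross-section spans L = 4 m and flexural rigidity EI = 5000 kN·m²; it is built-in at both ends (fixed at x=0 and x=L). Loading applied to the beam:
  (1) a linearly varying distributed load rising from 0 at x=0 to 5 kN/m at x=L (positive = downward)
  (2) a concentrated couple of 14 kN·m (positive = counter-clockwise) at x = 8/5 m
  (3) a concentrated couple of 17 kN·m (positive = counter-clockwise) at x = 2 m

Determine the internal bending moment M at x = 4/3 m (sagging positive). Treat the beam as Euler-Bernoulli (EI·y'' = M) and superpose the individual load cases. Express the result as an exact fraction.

Load 1 — triangular load w₀=5 kN/m (0→w₀ over full span):
  M_1 = 3w₀Lx/20 - w₀L²/30 - w₀x³/(6L) = 3·5·4·(4/3)/20 - 5·4²/30 - 5·(4/3)³/(6·4) = 68/81 kN·m
Load 2 — applied couple M₀=14 kN·m at a=8/5 m (b=L-a=12/5):
  M_2 = R_Ax - M_A  [x≤a] with R_A=126/25, M_A=42/25 = (126/25)·(4/3) - (42/25) = 126/25 kN·m
Load 3 — applied couple M₀=17 kN·m at a=2 m (b=L-a=2):
  M_3 = R_Ax - M_A  [x≤a] with R_A=51/8, M_A=17/4 = (51/8)·(4/3) - (17/4) = 17/4 kN·m
Superposition: M = Σ M_i = 82049/8100 kN·m ≈ 10.129506 kN·m

M(4/3) = 82049/8100 kN·m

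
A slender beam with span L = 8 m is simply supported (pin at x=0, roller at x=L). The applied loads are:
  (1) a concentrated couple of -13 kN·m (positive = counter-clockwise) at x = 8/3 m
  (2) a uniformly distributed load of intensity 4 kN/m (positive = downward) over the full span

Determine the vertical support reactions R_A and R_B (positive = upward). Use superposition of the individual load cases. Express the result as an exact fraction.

R_A = 115/8 kN, R_B = 141/8 kN

Load 1 — applied couple M₀=-13 kN·m at a=8/3 m (b=L-a=16/3):
  R_A = M₀/L = (-13)/8 = -13/8 kN
  R_B = -M₀/L = -(-13)/8 = 13/8 kN
Load 2 — uniform load w=4 kN/m over full span:
  R_A = wL/2 = 4·8/2 = 16 kN
  R_B = wL/2 = 4·8/2 = 16 kN
Superposition: R_A = 115/8 kN, R_B = 141/8 kN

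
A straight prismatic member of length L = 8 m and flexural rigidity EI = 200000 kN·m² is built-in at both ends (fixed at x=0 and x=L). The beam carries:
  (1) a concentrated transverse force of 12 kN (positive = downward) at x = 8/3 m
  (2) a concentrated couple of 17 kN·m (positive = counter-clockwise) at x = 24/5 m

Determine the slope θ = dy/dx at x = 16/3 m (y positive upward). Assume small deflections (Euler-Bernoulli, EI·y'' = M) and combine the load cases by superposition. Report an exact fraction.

Load 1 — point force P=12 kN at a=8/3 m (b=L-a=16/3):
  θ_1 = Pa²(L-x)(2bL-(3b+a)(L-x))/(2L³EI)  [x>a] = 12·(8/3)²·(8-(16/3))·(2·(16/3)·8-(3·(16/3)+(8/3))·(8-(16/3)))/(2·8³·200000) = 2/50625 rad
Load 2 — applied couple M₀=17 kN·m at a=24/5 m (b=L-a=16/5):
  θ_2 = (R_Ax²/2 - M_Ax - M₀(x-a))/EI  [x>a] with R_A=153/50, M_A=136/25 = ((153/50)·(16/3)²/2 - (136/25)·(16/3) - 17·((16/3)-(24/5)))/200000 = 17/625000 rad
Superposition: θ = Σ θ_i = 3377/50625000 rad ≈ 0.000067 rad

θ(16/3) = 3377/50625000 rad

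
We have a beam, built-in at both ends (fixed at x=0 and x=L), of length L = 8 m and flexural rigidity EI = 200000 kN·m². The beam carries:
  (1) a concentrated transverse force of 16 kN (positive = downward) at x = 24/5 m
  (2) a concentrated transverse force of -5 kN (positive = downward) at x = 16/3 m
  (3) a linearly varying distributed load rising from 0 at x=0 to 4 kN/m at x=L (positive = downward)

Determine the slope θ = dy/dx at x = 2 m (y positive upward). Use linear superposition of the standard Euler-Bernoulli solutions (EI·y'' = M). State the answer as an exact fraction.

Load 1 — point force P=16 kN at a=24/5 m (b=L-a=16/5):
  θ_1 = -Pb²x(2aL-(3a+b)x)/(2L³EI)  [x≤a] = -16·(16/5)²·2·(2·(24/5)·8-(3·(24/5)+(16/5))·2)/(2·8³·200000) = -26/390625 rad
Load 2 — point force P=-5 kN at a=16/3 m (b=L-a=8/3):
  θ_2 = -Pb²x(2aL-(3a+b)x)/(2L³EI)  [x≤a] = -(-5)·(8/3)²·2·(2·(16/3)·8-(3·(16/3)+(8/3))·2)/(2·8³·200000) = 1/60000 rad
Load 3 — triangular load w₀=4 kN/m (0→w₀ over full span):
  θ_3 = -w₀(2x(L-x)(L-2x)(x+2L)+x²(L-x)²)/(120LEI) = -4·(2·2·(8-2)·(8-2·2)·(2+2·8)+2²·(8-2)²)/(120·8·200000) = -39/1000000 rad
Superposition: θ = Σ θ_i = -6667/75000000 rad ≈ -0.000089 rad

θ(2) = -6667/75000000 rad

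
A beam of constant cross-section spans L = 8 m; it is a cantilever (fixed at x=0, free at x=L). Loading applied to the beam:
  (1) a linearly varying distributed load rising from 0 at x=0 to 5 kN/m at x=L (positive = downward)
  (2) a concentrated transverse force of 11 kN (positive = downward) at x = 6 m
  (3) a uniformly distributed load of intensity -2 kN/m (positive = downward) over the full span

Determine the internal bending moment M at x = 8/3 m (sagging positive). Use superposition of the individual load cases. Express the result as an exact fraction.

Load 1 — triangular load w₀=5 kN/m (0→w₀ over full span):
  M_1 = w₀Lx/2 - w₀L²/3 - w₀x³/(6L) = 5·8·(8/3)/2 - 5·8²/3 - 5·(8/3)³/(6·8) = -4480/81 kN·m
Load 2 — point force P=11 kN at a=6 m (b=L-a=2):
  M_2 = -P(a-x)  [x≤a] = -11·(6-(8/3)) = -110/3 kN·m
Load 3 — uniform load w=-2 kN/m over full span:
  M_3 = -w(L-x)²/2 = -(-2)·(8-(8/3))²/2 = 256/9 kN·m
Superposition: M = Σ M_i = -5146/81 kN·m ≈ -63.530864 kN·m

M(8/3) = -5146/81 kN·m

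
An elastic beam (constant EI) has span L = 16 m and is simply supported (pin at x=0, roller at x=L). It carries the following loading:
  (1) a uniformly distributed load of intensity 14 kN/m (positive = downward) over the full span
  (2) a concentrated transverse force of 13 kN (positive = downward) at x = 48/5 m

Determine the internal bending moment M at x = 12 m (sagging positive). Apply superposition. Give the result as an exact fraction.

M(12) = 1836/5 kN·m

Load 1 — uniform load w=14 kN/m over full span:
  M_1 = wx(L-x)/2 = 14·12·(16-12)/2 = 336 kN·m
Load 2 — point force P=13 kN at a=48/5 m (b=L-a=32/5):
  M_2 = Pa(L-x)/L  [x>a] = 13·(48/5)·(16-12)/16 = 156/5 kN·m
Superposition: M = Σ M_i = 1836/5 kN·m ≈ 367.200000 kN·m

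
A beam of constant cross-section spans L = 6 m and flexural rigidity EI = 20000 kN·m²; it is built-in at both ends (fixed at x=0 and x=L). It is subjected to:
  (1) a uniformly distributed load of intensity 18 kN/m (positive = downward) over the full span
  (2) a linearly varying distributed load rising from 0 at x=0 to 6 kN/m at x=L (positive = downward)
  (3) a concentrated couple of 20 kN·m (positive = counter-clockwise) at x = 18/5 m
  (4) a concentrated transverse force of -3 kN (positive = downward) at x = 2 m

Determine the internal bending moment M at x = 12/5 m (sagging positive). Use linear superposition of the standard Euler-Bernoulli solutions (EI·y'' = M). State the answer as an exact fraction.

Load 1 — uniform load w=18 kN/m over full span:
  M_1 = wLx/2 - wL²/12 - wx²/2 = 18·6·(12/5)/2 - 18·6²/12 - 18·(12/5)²/2 = 594/25 kN·m
Load 2 — triangular load w₀=6 kN/m (0→w₀ over full span):
  M_2 = 3w₀Lx/20 - w₀L²/30 - w₀x³/(6L) = 3·6·6·(12/5)/20 - 6·6²/30 - 6·(12/5)³/(6·6) = 432/125 kN·m
Load 3 — applied couple M₀=20 kN·m at a=18/5 m (b=L-a=12/5):
  M_3 = R_Ax - M_A  [x≤a] with R_A=24/5, M_A=32/5 = (24/5)·(12/5) - (32/5) = 128/25 kN·m
Load 4 — point force P=-3 kN at a=2 m (b=L-a=4):
  M_4 = Pa²(a+3b)(L-x)/L³ - Pa²b/L²  [x>a] = (-3)·2²·(2+3·4)·(6-(12/5))/6³ - (-3)·2²·4/6² = -22/15 kN·m
Superposition: M = Σ M_i = 11576/375 kN·m ≈ 30.869333 kN·m

M(12/5) = 11576/375 kN·m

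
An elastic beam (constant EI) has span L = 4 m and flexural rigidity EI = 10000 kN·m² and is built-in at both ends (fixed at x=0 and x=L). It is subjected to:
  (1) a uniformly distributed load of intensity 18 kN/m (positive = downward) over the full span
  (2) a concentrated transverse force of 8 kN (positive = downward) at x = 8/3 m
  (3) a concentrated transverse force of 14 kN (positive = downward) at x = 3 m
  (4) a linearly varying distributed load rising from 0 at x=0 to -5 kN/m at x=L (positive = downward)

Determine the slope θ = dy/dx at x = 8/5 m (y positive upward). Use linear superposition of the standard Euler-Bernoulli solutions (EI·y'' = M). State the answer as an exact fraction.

Load 1 — uniform load w=18 kN/m over full span:
  θ_1 = -wx(L-x)(L-2x)/(12EI) = -18·(8/5)·(4-(8/5))·(4-2·(8/5))/(12·10000) = -36/78125 rad
Load 2 — point force P=8 kN at a=8/3 m (b=L-a=4/3):
  θ_2 = -Pb²x(2aL-(3a+b)x)/(2L³EI)  [x≤a] = -8·(4/3)²·(8/5)·(2·(8/3)·4-(3·(8/3)+(4/3))·(8/5))/(2·4³·10000) = -16/140625 rad
Load 3 — point force P=14 kN at a=3 m (b=L-a=1):
  θ_3 = -Pb²x(2aL-(3a+b)x)/(2L³EI)  [x≤a] = -14·1²·(8/5)·(2·3·4-(3·3+1)·(8/5))/(2·4³·10000) = -7/50000 rad
Load 4 — triangular load w₀=-5 kN/m (0→w₀ over full span):
  θ_4 = -w₀(2x(L-x)(L-2x)(x+2L)+x²(L-x)²)/(120LEI) = -(-5)·(2·(8/5)·(4-(8/5))·(4-2·(8/5))·((8/5)+2·4)+(8/5)²·(4-(8/5))²)/(120·4·10000) = 6/78125 rad
Superposition: θ = Σ θ_i = -287/450000 rad ≈ -0.000638 rad

θ(8/5) = -287/450000 rad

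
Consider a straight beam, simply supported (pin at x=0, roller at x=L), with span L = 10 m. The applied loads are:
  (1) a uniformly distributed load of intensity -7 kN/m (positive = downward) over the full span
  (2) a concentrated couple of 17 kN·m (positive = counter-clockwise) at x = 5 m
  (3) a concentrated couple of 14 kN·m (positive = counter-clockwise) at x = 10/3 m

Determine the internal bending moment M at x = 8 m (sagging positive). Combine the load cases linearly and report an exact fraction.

M(8) = -311/5 kN·m

Load 1 — uniform load w=-7 kN/m over full span:
  M_1 = wx(L-x)/2 = (-7)·8·(10-8)/2 = -56 kN·m
Load 2 — applied couple M₀=17 kN·m at a=5 m (b=L-a=5):
  M_2 = M₀x/L - M₀  [x>a] = 17·8/10 - 17 = -17/5 kN·m
Load 3 — applied couple M₀=14 kN·m at a=10/3 m (b=L-a=20/3):
  M_3 = M₀x/L - M₀  [x>a] = 14·8/10 - 14 = -14/5 kN·m
Superposition: M = Σ M_i = -311/5 kN·m ≈ -62.200000 kN·m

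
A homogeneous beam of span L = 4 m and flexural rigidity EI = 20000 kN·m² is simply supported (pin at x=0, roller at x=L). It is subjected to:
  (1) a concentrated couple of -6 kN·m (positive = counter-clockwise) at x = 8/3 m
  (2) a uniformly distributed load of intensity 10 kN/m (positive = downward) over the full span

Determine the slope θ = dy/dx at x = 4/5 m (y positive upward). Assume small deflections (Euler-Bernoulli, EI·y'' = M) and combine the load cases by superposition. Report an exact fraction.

Load 1 — applied couple M₀=-6 kN·m at a=8/3 m (b=L-a=4/3):
  θ_1 = (M₀x²/(2L)+C₁)/EI  [x≤a] with C₁=M₀(3b²-L²)/(6L)=8/3 = ((-6)·(4/5)²/(2·4)+(8/3))/20000 = 41/375000 rad
Load 2 — uniform load w=10 kN/m over full span:
  θ_2 = -w(L³-6Lx²+4x³)/(24EI) = -10·(4³-6·4·(4/5)²+4·(4/5)³)/(24·20000) = -33/31250 rad
Superposition: θ = Σ θ_i = -71/75000 rad ≈ -0.000947 rad

θ(4/5) = -71/75000 rad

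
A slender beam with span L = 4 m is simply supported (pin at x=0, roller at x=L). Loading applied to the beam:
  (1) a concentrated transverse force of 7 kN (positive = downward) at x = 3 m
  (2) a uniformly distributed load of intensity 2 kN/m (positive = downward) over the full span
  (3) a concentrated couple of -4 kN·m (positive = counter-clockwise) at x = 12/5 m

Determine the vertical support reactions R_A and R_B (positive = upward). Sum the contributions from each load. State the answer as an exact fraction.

Load 1 — point force P=7 kN at a=3 m (b=L-a=1):
  R_A = Pb/L = 7·1/4 = 7/4 kN
  R_B = Pa/L = 7·3/4 = 21/4 kN
Load 2 — uniform load w=2 kN/m over full span:
  R_A = wL/2 = 2·4/2 = 4 kN
  R_B = wL/2 = 2·4/2 = 4 kN
Load 3 — applied couple M₀=-4 kN·m at a=12/5 m (b=L-a=8/5):
  R_A = M₀/L = (-4)/4 = -1 kN
  R_B = -M₀/L = -(-4)/4 = 1 kN
Superposition: R_A = 19/4 kN, R_B = 41/4 kN

R_A = 19/4 kN, R_B = 41/4 kN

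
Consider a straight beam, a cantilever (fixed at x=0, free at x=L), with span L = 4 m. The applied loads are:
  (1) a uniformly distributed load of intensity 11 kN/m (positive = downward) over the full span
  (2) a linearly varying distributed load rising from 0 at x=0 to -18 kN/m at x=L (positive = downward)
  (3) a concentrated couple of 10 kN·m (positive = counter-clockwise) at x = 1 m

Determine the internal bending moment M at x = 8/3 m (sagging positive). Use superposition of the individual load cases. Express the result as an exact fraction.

M(8/3) = 40/9 kN·m

Load 1 — uniform load w=11 kN/m over full span:
  M_1 = -w(L-x)²/2 = -11·(4-(8/3))²/2 = -88/9 kN·m
Load 2 — triangular load w₀=-18 kN/m (0→w₀ over full span):
  M_2 = w₀Lx/2 - w₀L²/3 - w₀x³/(6L) = (-18)·4·(8/3)/2 - (-18)·4²/3 - (-18)·(8/3)³/(6·4) = 128/9 kN·m
Load 3 — applied couple M₀=10 kN·m at a=1 m (b=L-a=3):
  M_3 = 0  [x>a] = 0 kN·m
Superposition: M = Σ M_i = 40/9 kN·m ≈ 4.444444 kN·m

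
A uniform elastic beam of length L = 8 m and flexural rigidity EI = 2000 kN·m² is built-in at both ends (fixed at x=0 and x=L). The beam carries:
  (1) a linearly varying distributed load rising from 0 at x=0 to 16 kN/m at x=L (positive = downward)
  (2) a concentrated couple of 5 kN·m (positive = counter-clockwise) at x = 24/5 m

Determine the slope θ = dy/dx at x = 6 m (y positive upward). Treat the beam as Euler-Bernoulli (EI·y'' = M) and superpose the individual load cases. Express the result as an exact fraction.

θ(6) = 167/10000 rad

Load 1 — triangular load w₀=16 kN/m (0→w₀ over full span):
  θ_1 = -w₀(2x(L-x)(L-2x)(x+2L)+x²(L-x)²)/(120LEI) = -16·(2·6·(8-6)·(8-2·6)·(6+2·8)+6²·(8-6)²)/(120·8·2000) = 41/2500 rad
Load 2 — applied couple M₀=5 kN·m at a=24/5 m (b=L-a=16/5):
  θ_2 = (R_Ax²/2 - M_Ax - M₀(x-a))/EI  [x>a] with R_A=9/10, M_A=8/5 = ((9/10)·6²/2 - (8/5)·6 - 5·(6-(24/5)))/2000 = 3/10000 rad
Superposition: θ = Σ θ_i = 167/10000 rad ≈ 0.016700 rad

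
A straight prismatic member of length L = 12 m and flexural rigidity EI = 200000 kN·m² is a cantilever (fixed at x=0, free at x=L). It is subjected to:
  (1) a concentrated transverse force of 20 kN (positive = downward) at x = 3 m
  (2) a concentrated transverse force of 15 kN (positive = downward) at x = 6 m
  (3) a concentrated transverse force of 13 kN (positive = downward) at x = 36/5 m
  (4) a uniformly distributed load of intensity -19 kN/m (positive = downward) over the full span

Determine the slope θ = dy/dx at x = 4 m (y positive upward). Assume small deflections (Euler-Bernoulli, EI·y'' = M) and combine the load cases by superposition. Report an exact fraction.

θ(4) = 24377/1500000 rad

Load 1 — point force P=20 kN at a=3 m (b=L-a=9):
  θ_1 = -Pa²/(2EI)  [x>a] = -20·3²/(2·200000) = -9/20000 rad
Load 2 — point force P=15 kN at a=6 m (b=L-a=6):
  θ_2 = -Px(2a-x)/(2EI)  [x≤a] = -15·4·(2·6-4)/(2·200000) = -3/2500 rad
Load 3 — point force P=13 kN at a=36/5 m (b=L-a=24/5):
  θ_3 = -Px(2a-x)/(2EI)  [x≤a] = -13·4·(2·(36/5)-4)/(2·200000) = -169/125000 rad
Load 4 — uniform load w=-19 kN/m over full span:
  θ_4 = -wx(x²-3Lx+3L²)/(6EI) = -(-19)·4·(4²-3·12·4+3·12²)/(6·200000) = 361/18750 rad
Superposition: θ = Σ θ_i = 24377/1500000 rad ≈ 0.016251 rad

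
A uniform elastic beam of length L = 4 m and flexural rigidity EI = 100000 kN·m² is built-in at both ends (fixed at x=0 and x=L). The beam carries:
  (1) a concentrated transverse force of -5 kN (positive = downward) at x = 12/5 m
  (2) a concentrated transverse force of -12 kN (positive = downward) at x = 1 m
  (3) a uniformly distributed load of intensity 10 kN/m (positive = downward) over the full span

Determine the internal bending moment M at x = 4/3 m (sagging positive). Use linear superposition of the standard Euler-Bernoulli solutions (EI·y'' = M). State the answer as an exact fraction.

Load 1 — point force P=-5 kN at a=12/5 m (b=L-a=8/5):
  M_1 = Pb²(3a+b)x/L³ - Pab²/L²  [x≤a] = (-5)·(8/5)²·(3·(12/5)+(8/5))·(4/3)/4³ - (-5)·(12/5)·(8/5)²/4² = -32/75 kN·m
Load 2 — point force P=-12 kN at a=1 m (b=L-a=3):
  M_2 = Pa²(a+3b)(L-x)/L³ - Pa²b/L²  [x>a] = (-12)·1²·(1+3·3)·(4-(4/3))/4³ - (-12)·1²·3/4² = -11/4 kN·m
Load 3 — uniform load w=10 kN/m over full span:
  M_3 = wLx/2 - wL²/12 - wx²/2 = 10·4·(4/3)/2 - 10·4²/12 - 10·(4/3)²/2 = 40/9 kN·m
Superposition: M = Σ M_i = 1141/900 kN·m ≈ 1.267778 kN·m

M(4/3) = 1141/900 kN·m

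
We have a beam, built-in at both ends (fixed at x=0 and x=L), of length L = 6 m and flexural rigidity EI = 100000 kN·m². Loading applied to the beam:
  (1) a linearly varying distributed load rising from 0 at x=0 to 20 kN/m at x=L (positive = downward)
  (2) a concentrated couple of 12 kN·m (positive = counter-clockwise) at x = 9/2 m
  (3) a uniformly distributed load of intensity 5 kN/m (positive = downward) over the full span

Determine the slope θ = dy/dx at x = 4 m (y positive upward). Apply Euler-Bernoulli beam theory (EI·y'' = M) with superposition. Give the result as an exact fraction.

Load 1 — triangular load w₀=20 kN/m (0→w₀ over full span):
  θ_1 = -w₀(2x(L-x)(L-2x)(x+2L)+x²(L-x)²)/(120LEI) = -20·(2·4·(6-4)·(6-2·4)·(4+2·6)+4²·(6-4)²)/(120·6·100000) = 7/56250 rad
Load 2 — applied couple M₀=12 kN·m at a=9/2 m (b=L-a=3/2):
  θ_2 = (R_Ax²/2 - M_Ax)/EI  [x≤a] with R_A=9/4, M_A=15/4 = ((9/4)·4²/2 - (15/4)·4)/100000 = 3/100000 rad
Load 3 — uniform load w=5 kN/m over full span:
  θ_3 = -wx(L-x)(L-2x)/(12EI) = -5·4·(6-4)·(6-2·4)/(12·100000) = 1/15000 rad
Superposition: θ = Σ θ_i = 199/900000 rad ≈ 0.000221 rad

θ(4) = 199/900000 rad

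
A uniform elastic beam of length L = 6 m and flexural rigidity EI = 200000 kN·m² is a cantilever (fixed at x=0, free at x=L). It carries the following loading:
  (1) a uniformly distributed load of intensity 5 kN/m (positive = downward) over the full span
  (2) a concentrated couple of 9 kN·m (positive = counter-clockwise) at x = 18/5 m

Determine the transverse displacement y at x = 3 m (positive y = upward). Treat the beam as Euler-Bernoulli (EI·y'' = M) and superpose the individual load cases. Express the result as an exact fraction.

y(3) = -1971/1600000 m

Load 1 — uniform load w=5 kN/m over full span:
  y_1 = -wx²(x²-4Lx+6L²)/(24EI) = -5·3²·(3²-4·6·3+6·6²)/(24·200000) = -459/320000 m
Load 2 — applied couple M₀=9 kN·m at a=18/5 m (b=L-a=12/5):
  y_2 = M₀x²/(2EI)  [x≤a] = 9·3²/(2·200000) = 81/400000 m
Superposition: y = Σ y_i = -1971/1600000 m ≈ -0.001232 m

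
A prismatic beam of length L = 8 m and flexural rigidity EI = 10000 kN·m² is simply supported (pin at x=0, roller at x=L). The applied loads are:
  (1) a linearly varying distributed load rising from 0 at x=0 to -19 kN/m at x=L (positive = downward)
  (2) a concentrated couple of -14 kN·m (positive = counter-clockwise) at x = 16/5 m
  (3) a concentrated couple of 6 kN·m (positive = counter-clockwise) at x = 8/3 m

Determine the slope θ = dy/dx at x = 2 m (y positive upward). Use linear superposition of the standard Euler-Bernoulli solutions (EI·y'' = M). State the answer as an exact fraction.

Load 1 — triangular load w₀=-19 kN/m (0→w₀ over full span):
  θ_1 = -w₀(7L⁴-30L²x²+15x⁴)/(360LEI) = -(-19)·(7·8⁴-30·8²·2²+15·2⁴)/(360·8·10000) = 25213/1800000 rad
Load 2 — applied couple M₀=-14 kN·m at a=16/5 m (b=L-a=24/5):
  θ_2 = (M₀x²/(2L)+C₁)/EI  [x≤a] with C₁=M₀(3b²-L²)/(6L)=-112/75 = ((-14)·2²/(2·8)+(-112/75))/10000 = -749/1500000 rad
Load 3 — applied couple M₀=6 kN·m at a=8/3 m (b=L-a=16/3):
  θ_3 = (M₀x²/(2L)+C₁)/EI  [x≤a] with C₁=M₀(3b²-L²)/(6L)=8/3 = (6·2²/(2·8)+(8/3))/10000 = 1/2400 rad
Superposition: θ = Σ θ_i = 125321/9000000 rad ≈ 0.013925 rad

θ(2) = 125321/9000000 rad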